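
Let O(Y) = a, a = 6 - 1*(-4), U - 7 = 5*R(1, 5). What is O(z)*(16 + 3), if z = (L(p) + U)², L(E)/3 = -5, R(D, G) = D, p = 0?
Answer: 190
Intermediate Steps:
L(E) = -15 (L(E) = 3*(-5) = -15)
U = 12 (U = 7 + 5*1 = 7 + 5 = 12)
z = 9 (z = (-15 + 12)² = (-3)² = 9)
a = 10 (a = 6 + 4 = 10)
O(Y) = 10
O(z)*(16 + 3) = 10*(16 + 3) = 10*19 = 190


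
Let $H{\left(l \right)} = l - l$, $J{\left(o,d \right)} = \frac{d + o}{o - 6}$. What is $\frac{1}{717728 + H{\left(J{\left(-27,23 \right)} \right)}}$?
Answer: $\frac{1}{717728} \approx 1.3933 \cdot 10^{-6}$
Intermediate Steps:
$J{\left(o,d \right)} = \frac{d + o}{-6 + o}$
$H{\left(l \right)} = 0$
$\frac{1}{717728 + H{\left(J{\left(-27,23 \right)} \right)}} = \frac{1}{717728 + 0} = \frac{1}{717728}$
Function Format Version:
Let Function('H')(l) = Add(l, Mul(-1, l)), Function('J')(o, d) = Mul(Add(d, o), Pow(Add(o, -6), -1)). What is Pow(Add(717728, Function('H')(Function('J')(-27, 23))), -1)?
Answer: Rational(1, 717728) ≈ 1.3933e-6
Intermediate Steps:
Function('J')(o, d) = Mul(Pow(Add(-6, o), -1), Add(d, o)) (Function('J')(o, d) = Mul(Add(d, o), Pow(Add(-6, o), -1)) = Mul(Pow(Add(-6, o), -1), Add(d, o)))
Function('H')(l) = 0
Pow(Add(717728, Function('H')(Function('J')(-27, 23))), -1) = Pow(Add(717728, 0), -1) = Pow(717728, -1) = Rational(1, 717728)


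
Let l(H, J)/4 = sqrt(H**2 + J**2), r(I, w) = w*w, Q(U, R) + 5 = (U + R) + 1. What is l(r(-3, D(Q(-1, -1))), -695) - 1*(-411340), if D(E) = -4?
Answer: 411340 + 4*sqrt(483281) ≈ 4.1412e+5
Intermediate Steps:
Q(U, R) = -4 + R + U (Q(U, R) = -5 + ((U + R) + 1) = -5 + ((R + U) + 1) = -5 + (1 + R + U) = -4 + R + U)
r(I, w) = w**2
l(H, J) = 4*sqrt(H**2 + J**2)
l(r(-3, D(Q(-1, -1))), -695) - 1*(-411340) = 4*sqrt(((-4)**2)**2 + (-695)**2) - 1*(-411340) = 4*sqrt(16**2 + 483025) + 411340 = 4*sqrt(256 + 483025) + 411340 = 4*sqrt(483281) + 411340 = 411340 + 4*sqrt(483281)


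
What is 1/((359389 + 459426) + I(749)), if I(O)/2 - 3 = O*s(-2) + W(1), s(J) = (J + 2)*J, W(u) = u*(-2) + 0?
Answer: 1/818817 ≈ 1.2213e-6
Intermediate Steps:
W(u) = -2*u (W(u) = -2*u + 0 = -2*u)
s(J) = J*(2 + J) (s(J) = (2 + J)*J = J*(2 + J))
I(O) = 2 (I(O) = 6 + 2*(O*(-2*(2 - 2)) - 2*1) = 6 + 2*(O*(-2*0) - 2) = 6 + 2*(O*0 - 2) = 6 + 2*(0 - 2) = 6 + 2*(-2) = 6 - 4 = 2)
1/((359389 + 459426) + I(749)) = 1/((359389 + 459426) + 2) = 1/(818815 + 2) = 1/818817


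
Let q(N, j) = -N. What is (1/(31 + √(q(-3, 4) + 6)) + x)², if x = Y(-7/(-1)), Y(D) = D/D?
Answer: 1225/1156 ≈ 1.0597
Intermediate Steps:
Y(D) = 1
x = 1
(1/(31 + √(q(-3, 4) + 6)) + x)² = (1/(31 + √(-1*(-3) + 6)) + 1)² = (1/(31 + √(3 + 6)) + 1)² = (1/(31 + √9) + 1)² = (1/(31 + 3) + 1)² = (1/34 + 1)² = (35/34)² = 1225/1156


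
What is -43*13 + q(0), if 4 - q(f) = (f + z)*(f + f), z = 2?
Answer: -555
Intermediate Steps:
q(f) = 4 - 2*f*(2 + f) (q(f) = 4 - (f + 2)*(f + f) = 4 - (2 + f)*2*f = 4 - 2*f*(2 + f))
-43*13 + q(0) = -43*13 + (4 - 4*0 - 2*0²) = -559 + (4 + 0 - 2*0) = -559 + (4 + 0 + 0) = -559 + 4 = -555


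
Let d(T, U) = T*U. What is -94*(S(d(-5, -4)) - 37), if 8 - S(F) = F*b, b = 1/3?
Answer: 10058/3 ≈ 3352.7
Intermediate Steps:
b = ⅓ ≈ 0.33333
S(F) = 8 - F/3
-94*(S(d(-5, -4)) - 37) = -94*((8 - (-5)*(-4)/3) - 37) = -94*((8 - ⅓*20) - 37) = -94*((8 - 20/3) - 37) = -94*(4/3 - 37) = -94*(-107/3) = 10058/3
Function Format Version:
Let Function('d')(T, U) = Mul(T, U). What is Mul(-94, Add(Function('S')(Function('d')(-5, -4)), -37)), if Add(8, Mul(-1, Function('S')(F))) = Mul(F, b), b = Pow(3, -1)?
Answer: Rational(10058, 3) ≈ 3352.7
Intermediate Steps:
b = Rational(1, 3) ≈ 0.33333
Function('S')(F) = Add(8, Mul(Rational(-1, 3), F)) (Function('S')(F) = Add(8, Mul(-1, Mul(F, Rational(1, 3)))) = Add(8, Mul(-1, Mul(Rational(1, 3), F))) = Add(8, Mul(Rational(-1, 3), F)))
Mul(-94, Add(Function('S')(Function('d')(-5, -4)), -37)) = Mul(-94, Add(Add(8, Mul(Rational(-1, 3), Mul(-5, -4))), -37)) = Mul(-94, Add(Add(8, Mul(Rational(-1, 3), 20)), -37)) = Mul(-94, Add(Add(8, Rational(-20, 3)), -37)) = Mul(-94, Add(Rational(4, 3), -37)) = Mul(-94, Rational(-107, 3)) = Rational(10058, 3)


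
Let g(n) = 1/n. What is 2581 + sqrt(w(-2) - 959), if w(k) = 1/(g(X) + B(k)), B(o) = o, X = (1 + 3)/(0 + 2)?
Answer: 2581 + I*sqrt(8637)/3 ≈ 2581.0 + 30.978*I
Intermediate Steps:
X = 2 (X = 4/2 = 4*(1/2) = 2)
g(n) = 1/n
w(k) = 1/(1/2 + k)
2581 + sqrt(w(-2) - 959) = 2581 + sqrt(2/(1 + 2*(-2)) - 959) = 2581 + sqrt(2/(1 - 4) - 959) = 2581 + sqrt(2/(-3) - 959) = 2581 + sqrt(2*(-1/3) - 959) = 2581 + sqrt(-2/3 - 959) = 2581 + sqrt(-2879/3) = 2581 + I*sqrt(8637)/3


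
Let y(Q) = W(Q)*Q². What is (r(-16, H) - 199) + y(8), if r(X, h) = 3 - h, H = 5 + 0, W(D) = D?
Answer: 311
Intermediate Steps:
H = 5
y(Q) = Q³ (y(Q) = Q*Q² = Q³)
(r(-16, H) - 199) + y(8) = ((3 - 1*5) - 199) + 8³ = ((3 - 5) - 199) + 512 = (-2 - 199) + 512 = -201 + 512 = 311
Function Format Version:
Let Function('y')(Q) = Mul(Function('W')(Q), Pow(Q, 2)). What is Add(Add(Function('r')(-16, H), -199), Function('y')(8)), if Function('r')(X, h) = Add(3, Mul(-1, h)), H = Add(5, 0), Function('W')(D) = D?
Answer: 311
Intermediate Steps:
H = 5
Function('y')(Q) = Pow(Q, 3) (Function('y')(Q) = Mul(Q, Pow(Q, 2)) = Pow(Q, 3))
Add(Add(Function('r')(-16, H), -199), Function('y')(8)) = Add(Add(Add(3, Mul(-1, 5)), -199), Pow(8, 3)) = Add(Add(Add(3, -5), -199), 512) = Add(Add(-2, -199), 512) = Add(-201, 512) = 311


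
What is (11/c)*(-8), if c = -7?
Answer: 88/7 ≈ 12.571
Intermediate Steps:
(11/c)*(-8) = (11/(-7))*(-8) = (11*(-1/7))*(-8) = -11/7*(-8) = 88/7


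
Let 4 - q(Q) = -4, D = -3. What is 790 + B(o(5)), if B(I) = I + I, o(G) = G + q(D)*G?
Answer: 880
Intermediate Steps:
q(Q) = 8 (q(Q) = 4 - 1*(-4) = 4 + 4 = 8)
o(G) = 9*G (o(G) = G + 8*G = 9*G)
B(I) = 2*I
790 + B(o(5)) = 790 + 2*(9*5) = 790 + 2*45 = 790 + 90 = 880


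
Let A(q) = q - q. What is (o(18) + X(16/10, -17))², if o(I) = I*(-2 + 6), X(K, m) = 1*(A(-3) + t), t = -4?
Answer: 4624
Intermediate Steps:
A(q) = 0
X(K, m) = -4 (X(K, m) = 1*(0 - 4) = 1*(-4) = -4)
o(I) = 4*I (o(I) = I*4 = 4*I)
(o(18) + X(16/10, -17))² = (4*18 - 4)² = (72 - 4)² = 68² = 4624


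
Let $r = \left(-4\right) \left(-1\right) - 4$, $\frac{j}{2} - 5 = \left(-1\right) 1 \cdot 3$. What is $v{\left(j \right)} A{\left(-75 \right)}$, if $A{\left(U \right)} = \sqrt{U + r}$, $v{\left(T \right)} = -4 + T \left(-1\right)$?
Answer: $- 40 i \sqrt{3} \approx - 69.282 i$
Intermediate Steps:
$j = 4$ ($j = 10 + 2 \left(-1\right) 1 \cdot 3 = 10 + 2 \left(\left(-1\right) 3\right) = 10 + 2 \left(-3\right) = 10 - 6 = 4$)
$v{\left(T \right)} = -4 - T$
$r = 0$ ($r = 4 - 4 = 0$)
$A{\left(U \right)} = \sqrt{U}$ ($A{\left(U \right)} = \sqrt{U + 0} = \sqrt{U}$)
$v{\left(j \right)} A{\left(-75 \right)} = \left(-4 - 4\right) \sqrt{-75} = \left(-4 - 4\right) 5 i \sqrt{3} = - 8 \cdot 5 i \sqrt{3} = - 40 i \sqrt{3}$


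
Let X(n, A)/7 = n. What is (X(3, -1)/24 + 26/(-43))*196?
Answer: 4557/86 ≈ 52.988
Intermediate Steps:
X(n, A) = 7*n
(X(3, -1)/24 + 26/(-43))*196 = ((7*3)/24 + 26/(-43))*196 = (21*(1/24) + 26*(-1/43))*196 = (7/8 - 26/43)*196 = (93/344)*196 = 4557/86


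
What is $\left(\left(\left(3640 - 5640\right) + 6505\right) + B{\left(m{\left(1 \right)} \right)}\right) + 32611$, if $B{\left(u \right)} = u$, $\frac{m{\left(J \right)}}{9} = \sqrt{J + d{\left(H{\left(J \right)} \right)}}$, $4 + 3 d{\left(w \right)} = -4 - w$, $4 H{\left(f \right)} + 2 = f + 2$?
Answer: $37116 + \frac{9 i \sqrt{7}}{2} \approx 37116.0 + 11.906 i$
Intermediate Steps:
$H{\left(f \right)} = \frac{f}{4}$ ($H{\left(f \right)} = - \frac{1}{2} + \frac{f + 2}{4} = - \frac{1}{2} + \frac{2 + f}{4} = - \frac{1}{2} + \left(\frac{1}{2} + \frac{f}{4}\right) = \frac{f}{4}$)
$d{\left(w \right)} = - \frac{8}{3} - \frac{w}{3}$ ($d{\left(w \right)} = - \frac{4}{3} + \frac{-4 - w}{3} = - \frac{4}{3} - \left(\frac{4}{3} + \frac{w}{3}\right) = - \frac{8}{3} - \frac{w}{3}$)
$m{\left(J \right)} = 9 \sqrt{- \frac{8}{3} + \frac{11 J}{12}}$ ($m{\left(J \right)} = 9 \sqrt{J - \left(\frac{8}{3} + \frac{\frac{1}{4} J}{3}\right)} = 9 \sqrt{J - \left(\frac{8}{3} + \frac{J}{12}\right)} = 9 \sqrt{- \frac{8}{3} + \frac{11 J}{12}}$)
$\left(\left(\left(3640 - 5640\right) + 6505\right) + B{\left(m{\left(1 \right)} \right)}\right) + 32611 = \left(\left(\left(3640 - 5640\right) + 6505\right) + \frac{3 \sqrt{-96 + 33 \cdot 1}}{2}\right) + 32611 = \left(\left(-2000 + 6505\right) + \frac{3 \sqrt{-96 + 33}}{2}\right) + 32611 = \left(4505 + \frac{3 \sqrt{-63}}{2}\right) + 32611 = \left(4505 + \frac{3 \cdot 3 i \sqrt{7}}{2}\right) + 32611 = \left(4505 + \frac{9 i \sqrt{7}}{2}\right) + 32611 = 37116 + \frac{9 i \sqrt{7}}{2}$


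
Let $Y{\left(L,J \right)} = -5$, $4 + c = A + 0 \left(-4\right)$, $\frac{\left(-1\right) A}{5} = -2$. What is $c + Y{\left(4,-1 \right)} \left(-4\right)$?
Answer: $26$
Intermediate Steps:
$A = 10$ ($A = \left(-5\right) \left(-2\right) = 10$)
$c = 6$ ($c = -4 + \left(10 + 0 \left(-4\right)\right) = -4 + \left(10 + 0\right) = -4 + 10 = 6$)
$c + Y{\left(4,-1 \right)} \left(-4\right) = 6 - -20 = 6 + 20 = 26$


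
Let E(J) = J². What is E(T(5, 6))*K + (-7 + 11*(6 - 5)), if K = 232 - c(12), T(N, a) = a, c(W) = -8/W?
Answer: 8380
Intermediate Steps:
K = 698/3 (K = 232 - (-8)/12 = 232 - 1*(-⅔) = 232 + ⅔ = 698/3 ≈ 232.67)
E(T(5, 6))*K + (-7 + 11*(6 - 5)) = 6²*(698/3) + (-7 + 11*(6 - 5)) = 36*(698/3) + (-7 + 11*1) = 8376 + (-7 + 11) = 8376 + 4 = 8380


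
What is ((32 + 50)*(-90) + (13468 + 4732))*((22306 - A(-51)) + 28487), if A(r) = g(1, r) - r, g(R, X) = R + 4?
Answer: 548974340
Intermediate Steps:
g(R, X) = 4 + R
A(r) = 5 - r (A(r) = (4 + 1) - r = 5 - r)
((32 + 50)*(-90) + (13468 + 4732))*((22306 - A(-51)) + 28487) = ((32 + 50)*(-90) + (13468 + 4732))*((22306 - (5 - 1*(-51))) + 28487) = (82*(-90) + 18200)*((22306 - (5 + 51)) + 28487) = (-7380 + 18200)*((22306 - 1*56) + 28487) = 10820*((22306 - 56) + 28487) = 10820*(22250 + 28487) = 10820*50737 = 548974340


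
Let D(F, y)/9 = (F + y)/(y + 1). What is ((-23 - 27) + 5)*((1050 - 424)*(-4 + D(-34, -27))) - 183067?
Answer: -8647696/13 ≈ -6.6521e+5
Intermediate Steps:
D(F, y) = 9*(F + y)/(1 + y) (D(F, y) = 9*((F + y)/(y + 1)) = 9*((F + y)/(1 + y)) = 9*(F + y)/(1 + y))
((-23 - 27) + 5)*((1050 - 424)*(-4 + D(-34, -27))) - 183067 = ((-23 - 27) + 5)*((1050 - 424)*(-4 + 9*(-34 - 27)/(1 - 27))) - 183067 = (-50 + 5)*(626*(-4 + 9*(-61)/(-26))) - 183067 = -28170*(-4 + 9*(-1/26)*(-61)) - 183067 = -28170*(-4 + 549/26) - 183067 = -28170*445/26 - 183067 = -45*139285/13 - 183067 = -6267825/13 - 183067 = -8647696/13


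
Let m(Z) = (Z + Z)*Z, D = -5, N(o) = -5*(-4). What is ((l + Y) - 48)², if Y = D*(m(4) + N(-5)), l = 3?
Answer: 93025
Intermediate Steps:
N(o) = 20
m(Z) = 2*Z² (m(Z) = (2*Z)*Z = 2*Z²)
Y = -260 (Y = -5*(2*4² + 20) = -5*(2*16 + 20) = -5*(32 + 20) = -5*52 = -260)
((l + Y) - 48)² = ((3 - 260) - 48)² = (-257 - 48)² = (-305)² = 93025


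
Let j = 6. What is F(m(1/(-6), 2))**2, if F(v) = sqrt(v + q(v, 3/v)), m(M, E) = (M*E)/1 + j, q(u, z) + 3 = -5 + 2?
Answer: -1/3 ≈ -0.33333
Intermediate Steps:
q(u, z) = -6 (q(u, z) = -3 + (-5 + 2) = -3 - 3 = -6)
m(M, E) = 6 + E*M (m(M, E) = (M*E)/1 + 6 = (E*M)*1 + 6 = E*M + 6 = 6 + E*M)
F(v) = sqrt(-6 + v) (F(v) = sqrt(v - 6) = sqrt(-6 + v))
F(m(1/(-6), 2))**2 = (sqrt(-6 + (6 + 2/(-6))))**2 = (sqrt(-6 + (6 + 2*(-1/6))))**2 = (sqrt(-6 + (6 - 1/3)))**2 = (sqrt(-6 + 17/3))**2 = (sqrt(-1/3))**2 = (I*sqrt(3)/3)**2 = -1/3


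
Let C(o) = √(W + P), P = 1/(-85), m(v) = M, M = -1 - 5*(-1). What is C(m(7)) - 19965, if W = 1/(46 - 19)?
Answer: -19965 + √14790/765 ≈ -19965.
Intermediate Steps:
M = 4 (M = -1 + 5 = 4)
m(v) = 4
W = 1/27 ≈ 0.037037
P = -1/85 ≈ -0.011765
C(o) = √14790/765 (C(o) = √(1/27 - 1/85) = √(58/2295) = √14790/765)
C(m(7)) - 19965 = √14790/765 - 19965 = -19965 + √14790/765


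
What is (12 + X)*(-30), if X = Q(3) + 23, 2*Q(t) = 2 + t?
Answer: -1125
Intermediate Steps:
Q(t) = 1 + t/2 (Q(t) = (2 + t)/2 = 1 + t/2)
X = 51/2 (X = (1 + (½)*3) + 23 = (1 + 3/2) + 23 = 5/2 + 23 = 51/2 ≈ 25.500)
(12 + X)*(-30) = (12 + 51/2)*(-30) = (75/2)*(-30) = -1125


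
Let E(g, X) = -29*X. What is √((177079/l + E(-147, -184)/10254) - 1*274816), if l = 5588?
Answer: I*√56385904114905926781/14324838 ≈ 524.2*I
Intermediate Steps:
√((177079/l + E(-147, -184)/10254) - 1*274816) = √((177079/5588 - 29*(-184)/10254) - 1*274816) = √((177079*(1/5588) + 5336*(1/10254)) - 274816) = √((177079/5588 + 2668/5127) - 274816) = √(922792817/28649676 - 274816) = √(-7872466566799/28649676) = I*√56385904114905926781/14324838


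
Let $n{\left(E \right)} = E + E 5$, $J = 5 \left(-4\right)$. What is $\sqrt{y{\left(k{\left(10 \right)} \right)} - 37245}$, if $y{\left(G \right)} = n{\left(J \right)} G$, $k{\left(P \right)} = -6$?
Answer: $5 i \sqrt{1461} \approx 191.12 i$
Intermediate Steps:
$J = -20$
$n{\left(E \right)} = 6 E$ ($n{\left(E \right)} = E + 5 E = 6 E$)
$y{\left(G \right)} = - 120 G$ ($y{\left(G \right)} = 6 \left(-20\right) G = - 120 G$)
$\sqrt{y{\left(k{\left(10 \right)} \right)} - 37245} = \sqrt{\left(-120\right) \left(-6\right) - 37245} = \sqrt{720 - 37245} = \sqrt{-36525} = 5 i \sqrt{1461}$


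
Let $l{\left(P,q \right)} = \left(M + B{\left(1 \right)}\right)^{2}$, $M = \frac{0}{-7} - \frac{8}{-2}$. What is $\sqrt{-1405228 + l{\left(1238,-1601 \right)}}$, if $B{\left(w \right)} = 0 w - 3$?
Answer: $i \sqrt{1405227} \approx 1185.4 i$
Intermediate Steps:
$B{\left(w \right)} = -3$ ($B{\left(w \right)} = 0 - 3 = -3$)
$M = 4$ ($M = 0 \left(- \frac{1}{7}\right) - -4 = 0 + 4 = 4$)
$l{\left(P,q \right)} = 1$ ($l{\left(P,q \right)} = \left(4 - 3\right)^{2} = 1^{2} = 1$)
$\sqrt{-1405228 + l{\left(1238,-1601 \right)}} = \sqrt{-1405228 + 1} = \sqrt{-1405227} = i \sqrt{1405227}$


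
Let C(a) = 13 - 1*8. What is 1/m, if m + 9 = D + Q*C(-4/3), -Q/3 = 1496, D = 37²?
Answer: -1/21080 ≈ -4.7438e-5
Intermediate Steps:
C(a) = 5 (C(a) = 13 - 8 = 5)
D = 1369
Q = -4488 (Q = -3*1496 = -4488)
m = -21080 (m = -9 + (1369 - 4488*5) = -9 + (1369 - 22440) = -9 - 21071 = -21080)
1/m = 1/(-21080) = -1/21080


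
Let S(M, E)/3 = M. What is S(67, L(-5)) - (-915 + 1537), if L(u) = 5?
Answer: -421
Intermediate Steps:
S(M, E) = 3*M
S(67, L(-5)) - (-915 + 1537) = 3*67 - (-915 + 1537) = 201 - 1*622 = 201 - 622 = -421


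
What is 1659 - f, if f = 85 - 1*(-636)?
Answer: 938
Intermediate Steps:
f = 721 (f = 85 + 636 = 721)
1659 - f = 1659 - 1*721 = 1659 - 721 = 938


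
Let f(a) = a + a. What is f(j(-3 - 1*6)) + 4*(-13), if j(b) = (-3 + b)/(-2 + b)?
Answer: -548/11 ≈ -49.818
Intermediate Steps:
j(b) = (-3 + b)/(-2 + b)
f(a) = 2*a
f(j(-3 - 1*6)) + 4*(-13) = 2*((-3 + (-3 - 1*6))/(-2 + (-3 - 1*6))) + 4*(-13) = 2*((-3 + (-3 - 6))/(-2 + (-3 - 6))) - 52 = 2*((-3 - 9)/(-2 - 9)) - 52 = 2*(-12/(-11)) - 52 = 2*(-1/11*(-12)) - 52 = 2*(12/11) - 52 = 24/11 - 52 = -548/11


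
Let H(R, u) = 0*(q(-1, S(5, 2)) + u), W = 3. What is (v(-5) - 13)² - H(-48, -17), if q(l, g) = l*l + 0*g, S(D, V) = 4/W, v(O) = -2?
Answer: 225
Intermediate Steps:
S(D, V) = 4/3
q(l, g) = l² (q(l, g) = l² + 0 = l²)
H(R, u) = 0 (H(R, u) = 0*((-1)² + u) = 0*(1 + u) = 0)
(v(-5) - 13)² - H(-48, -17) = (-2 - 13)² - 1*0 = (-15)² + 0 = 225 + 0 = 225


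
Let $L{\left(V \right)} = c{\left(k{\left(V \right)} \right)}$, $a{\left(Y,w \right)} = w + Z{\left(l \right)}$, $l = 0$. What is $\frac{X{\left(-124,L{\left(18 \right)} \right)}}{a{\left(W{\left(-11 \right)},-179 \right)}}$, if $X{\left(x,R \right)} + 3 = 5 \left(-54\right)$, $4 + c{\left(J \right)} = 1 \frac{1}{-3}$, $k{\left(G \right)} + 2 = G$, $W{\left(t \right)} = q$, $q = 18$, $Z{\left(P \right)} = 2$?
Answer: $\frac{91}{59} \approx 1.5424$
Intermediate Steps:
$W{\left(t \right)} = 18$
$k{\left(G \right)} = -2 + G$
$c{\left(J \right)} = - \frac{13}{3}$ ($c{\left(J \right)} = -4 + 1 \frac{1}{-3} = -4 + 1 \left(- \frac{1}{3}\right) = -4 - \frac{1}{3} = - \frac{13}{3}$)
$a{\left(Y,w \right)} = 2 + w$ ($a{\left(Y,w \right)} = w + 2 = 2 + w$)
$L{\left(V \right)} = - \frac{13}{3}$
$X{\left(x,R \right)} = -273$ ($X{\left(x,R \right)} = -3 + 5 \left(-54\right) = -3 - 270 = -273$)
$\frac{X{\left(-124,L{\left(18 \right)} \right)}}{a{\left(W{\left(-11 \right)},-179 \right)}} = - \frac{273}{2 - 179} = - \frac{273}{-177} = \left(-273\right) \left(- \frac{1}{177}\right) = \frac{91}{59}$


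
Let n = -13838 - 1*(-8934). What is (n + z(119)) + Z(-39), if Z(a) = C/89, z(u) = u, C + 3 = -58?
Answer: -425926/89 ≈ -4785.7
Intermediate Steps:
C = -61 (C = -3 - 58 = -61)
n = -4904 (n = -13838 + 8934 = -4904)
Z(a) = -61/89
(n + z(119)) + Z(-39) = (-4904 + 119) - 61/89 = -4785 - 61/89 = -425926/89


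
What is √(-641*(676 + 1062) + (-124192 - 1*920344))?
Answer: I*√2158594 ≈ 1469.2*I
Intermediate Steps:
√(-641*(676 + 1062) + (-124192 - 1*920344)) = √(-641*1738 + (-124192 - 920344)) = √(-1114058 - 1044536) = √(-2158594) = I*√2158594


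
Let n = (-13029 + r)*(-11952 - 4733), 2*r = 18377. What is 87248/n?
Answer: 174496/128157485 ≈ 0.0013616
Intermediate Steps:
r = 18377/2 (r = (1/2)*18377 = 18377/2 ≈ 9188.5)
n = 128157485/2 (n = (-13029 + 18377/2)*(-11952 - 4733) = -7681/2*(-16685) = 128157485/2 ≈ 6.4079e+7)
87248/n = 87248/(128157485/2) = 87248*(2/128157485) = 174496/128157485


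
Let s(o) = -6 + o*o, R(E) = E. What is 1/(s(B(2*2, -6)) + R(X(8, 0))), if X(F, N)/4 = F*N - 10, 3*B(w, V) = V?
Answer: -1/42 ≈ -0.023810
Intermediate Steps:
B(w, V) = V/3
X(F, N) = -40 + 4*F*N (X(F, N) = 4*(F*N - 10) = 4*(-10 + F*N) = -40 + 4*F*N)
s(o) = -6 + o**2
1/(s(B(2*2, -6)) + R(X(8, 0))) = 1/((-6 + ((1/3)*(-6))**2) + (-40 + 4*8*0)) = 1/((-6 + (-2)**2) + (-40 + 0)) = 1/((-6 + 4) - 40) = 1/(-2 - 40) = 1/(-42) = -1/42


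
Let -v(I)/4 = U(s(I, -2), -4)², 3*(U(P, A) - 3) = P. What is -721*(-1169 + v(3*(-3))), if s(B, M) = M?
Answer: 7726957/9 ≈ 8.5855e+5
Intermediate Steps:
U(P, A) = 3 + P/3
v(I) = -196/9 (v(I) = -4*(3 + (⅓)*(-2))² = -4*(3 - ⅔)² = -4*(7/3)² = -4*49/9 = -196/9)
-721*(-1169 + v(3*(-3))) = -721*(-1169 - 196/9) = -721*(-10717/9) = 7726957/9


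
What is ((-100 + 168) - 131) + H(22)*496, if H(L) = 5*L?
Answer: 54497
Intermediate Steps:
((-100 + 168) - 131) + H(22)*496 = ((-100 + 168) - 131) + (5*22)*496 = (68 - 131) + 110*496 = -63 + 54560 = 54497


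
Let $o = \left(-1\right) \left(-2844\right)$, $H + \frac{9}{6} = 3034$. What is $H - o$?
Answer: $\frac{377}{2} \approx 188.5$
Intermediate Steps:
$H = \frac{6065}{2}$ ($H = - \frac{3}{2} + 3034 = \frac{6065}{2} \approx 3032.5$)
$o = 2844$
$H - o = \frac{6065}{2} - 2844 = \frac{377}{2}$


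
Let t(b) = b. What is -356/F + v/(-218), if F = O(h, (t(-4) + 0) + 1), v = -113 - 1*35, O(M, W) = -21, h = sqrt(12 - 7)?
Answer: 40358/2289 ≈ 17.631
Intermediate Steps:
h = sqrt(5) ≈ 2.2361
v = -148 (v = -113 - 35 = -148)
F = -21
-356/F + v/(-218) = -356/(-21) - 148/(-218) = -356*(-1/21) - 148*(-1/218) = 356/21 + 74/109 = 40358/2289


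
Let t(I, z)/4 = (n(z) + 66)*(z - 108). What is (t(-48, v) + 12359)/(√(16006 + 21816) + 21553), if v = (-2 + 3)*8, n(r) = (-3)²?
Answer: -380216473/464493987 + 17641*√37822/464493987 ≈ -0.81117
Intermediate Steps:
n(r) = 9
v = 8 (v = 1*8 = 8)
t(I, z) = -32400 + 300*z (t(I, z) = 4*((9 + 66)*(z - 108)) = 4*(75*(-108 + z)) = 4*(-8100 + 75*z) = -32400 + 300*z)
(t(-48, v) + 12359)/(√(16006 + 21816) + 21553) = ((-32400 + 300*8) + 12359)/(√(16006 + 21816) + 21553) = ((-32400 + 2400) + 12359)/(√37822 + 21553) = (-30000 + 12359)/(21553 + √37822) = -17641/(21553 + √37822)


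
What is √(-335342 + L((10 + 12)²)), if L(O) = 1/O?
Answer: I*√162305527/22 ≈ 579.09*I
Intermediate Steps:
√(-335342 + L((10 + 12)²)) = √(-335342 + 1/((10 + 12)²)) = √(-335342 + 1/(22²)) = √(-335342 + 1/484) = √(-162305527/484) = I*√162305527/22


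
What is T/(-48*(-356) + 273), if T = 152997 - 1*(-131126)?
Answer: 284123/17361 ≈ 16.366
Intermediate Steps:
T = 284123 (T = 152997 + 131126 = 284123)
T/(-48*(-356) + 273) = 284123/(-48*(-356) + 273) = 284123/(17088 + 273) = 284123/17361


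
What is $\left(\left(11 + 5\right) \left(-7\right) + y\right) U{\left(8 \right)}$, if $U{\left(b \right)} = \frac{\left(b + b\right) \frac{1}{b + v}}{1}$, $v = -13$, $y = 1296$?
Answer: $- \frac{18944}{5} \approx -3788.8$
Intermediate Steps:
$U{\left(b \right)} = \frac{2 b}{-13 + b}$ ($U{\left(b \right)} = \frac{\left(b + b\right) \frac{1}{b - 13}}{1} = \frac{2 b}{-13 + b} 1 = \frac{2 b}{-13 + b}$)
$\left(\left(11 + 5\right) \left(-7\right) + y\right) U{\left(8 \right)} = \left(\left(11 + 5\right) \left(-7\right) + 1296\right) 2 \cdot 8 \frac{1}{-13 + 8} = \left(16 \left(-7\right) + 1296\right) 2 \cdot 8 \frac{1}{-5} = \left(-112 + 1296\right) 2 \cdot 8 \left(- \frac{1}{5}\right) = 1184 \left(- \frac{16}{5}\right) = - \frac{18944}{5}$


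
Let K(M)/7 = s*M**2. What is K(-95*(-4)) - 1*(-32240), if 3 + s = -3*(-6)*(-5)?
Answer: -93972160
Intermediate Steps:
s = -93 (s = -3 - 3*(-6)*(-5) = -3 + 18*(-5) = -3 - 90 = -93)
K(M) = -651*M**2 (K(M) = 7*(-93*M**2) = -651*M**2)
K(-95*(-4)) - 1*(-32240) = -651*(-95*(-4))**2 - 1*(-32240) = -651*380**2 + 32240 = -651*144400 + 32240 = -94004400 + 32240 = -93972160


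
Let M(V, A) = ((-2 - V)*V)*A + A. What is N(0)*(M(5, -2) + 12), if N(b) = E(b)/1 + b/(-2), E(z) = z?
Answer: 0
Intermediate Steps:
M(V, A) = A + A*V*(-2 - V) (M(V, A) = (V*(-2 - V))*A + A = A*V*(-2 - V) + A = A + A*V*(-2 - V))
N(b) = b/2 (N(b) = b/1 + b/(-2) = b*1 + b*(-½) = b - b/2 = b/2)
N(0)*(M(5, -2) + 12) = ((½)*0)*(-2*(1 - 1*5² - 2*5) + 12) = 0*(-2*(1 - 1*25 - 10) + 12) = 0*(-2*(1 - 25 - 10) + 12) = 0*(-2*(-34) + 12) = 0*(68 + 12) = 0*80 = 0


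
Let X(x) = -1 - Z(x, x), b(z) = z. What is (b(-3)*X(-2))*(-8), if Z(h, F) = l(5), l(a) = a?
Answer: -144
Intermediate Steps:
Z(h, F) = 5
X(x) = -6 (X(x) = -1 - 1*5 = -1 - 5 = -6)
(b(-3)*X(-2))*(-8) = -3*(-6)*(-8) = 18*(-8) = -144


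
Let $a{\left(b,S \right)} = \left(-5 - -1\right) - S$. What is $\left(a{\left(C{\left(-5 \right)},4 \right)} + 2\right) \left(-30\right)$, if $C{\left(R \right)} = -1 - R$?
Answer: $180$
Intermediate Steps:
$a{\left(b,S \right)} = -4 - S$ ($a{\left(b,S \right)} = \left(-5 + 1\right) - S = -4 - S$)
$\left(a{\left(C{\left(-5 \right)},4 \right)} + 2\right) \left(-30\right) = \left(\left(-4 - 4\right) + 2\right) \left(-30\right) = \left(-8 + 2\right) \left(-30\right) = \left(-6\right) \left(-30\right) = 180$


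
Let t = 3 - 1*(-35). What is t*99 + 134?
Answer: 3896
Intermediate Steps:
t = 38 (t = 3 + 35 = 38)
t*99 + 134 = 38*99 + 134 = 3762 + 134 = 3896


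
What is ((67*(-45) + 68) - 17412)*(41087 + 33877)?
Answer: -1526192076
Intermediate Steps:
((67*(-45) + 68) - 17412)*(41087 + 33877) = ((-3015 + 68) - 17412)*74964 = (-2947 - 17412)*74964 = -20359*74964 = -1526192076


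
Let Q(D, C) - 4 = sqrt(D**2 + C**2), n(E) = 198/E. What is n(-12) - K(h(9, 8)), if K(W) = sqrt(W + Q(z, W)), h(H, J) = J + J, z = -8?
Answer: -33/2 - 2*sqrt(5 + 2*sqrt(5)) ≈ -22.655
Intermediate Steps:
h(H, J) = 2*J
Q(D, C) = 4 + sqrt(C**2 + D**2) (Q(D, C) = 4 + sqrt(D**2 + C**2) = 4 + sqrt(C**2 + D**2))
K(W) = sqrt(4 + W + sqrt(64 + W**2)) (K(W) = sqrt(W + (4 + sqrt(W**2 + (-8)**2))) = sqrt(W + (4 + sqrt(W**2 + 64))) = sqrt(W + (4 + sqrt(64 + W**2))) = sqrt(4 + W + sqrt(64 + W**2)))
n(-12) - K(h(9, 8)) = 198/(-12) - sqrt(4 + 2*8 + sqrt(64 + (2*8)**2)) = 198*(-1/12) - sqrt(4 + 16 + sqrt(64 + 16**2)) = -33/2 - sqrt(4 + 16 + sqrt(64 + 256)) = -33/2 - sqrt(4 + 16 + sqrt(320)) = -33/2 - sqrt(4 + 16 + 8*sqrt(5)) = -33/2 - sqrt(20 + 8*sqrt(5))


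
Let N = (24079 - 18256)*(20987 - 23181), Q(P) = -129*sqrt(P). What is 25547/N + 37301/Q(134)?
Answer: -25547/12775662 - 37301*sqrt(134)/17286 ≈ -24.981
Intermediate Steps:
N = -12775662 (N = 5823*(-2194) = -12775662)
25547/N + 37301/Q(134) = 25547/(-12775662) + 37301/((-129*sqrt(134))) = 25547*(-1/12775662) + 37301*(-sqrt(134)/17286) = -25547/12775662 - 37301*sqrt(134)/17286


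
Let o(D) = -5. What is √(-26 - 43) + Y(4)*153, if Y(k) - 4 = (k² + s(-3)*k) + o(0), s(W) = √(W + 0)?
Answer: 2295 + I*√69 + 612*I*√3 ≈ 2295.0 + 1068.3*I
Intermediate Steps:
s(W) = √W
Y(k) = -1 + k² + I*k*√3 (Y(k) = 4 + ((k² + √(-3)*k) - 5) = 4 + ((k² + (I*√3)*k) - 5) = 4 + ((k² + I*k*√3) - 5) = 4 + (-5 + k² + I*k*√3) = -1 + k² + I*k*√3)
√(-26 - 43) + Y(4)*153 = √(-26 - 43) + (-1 + 4² + I*4*√3)*153 = √(-69) + (-1 + 16 + 4*I*√3)*153 = I*√69 + (15 + 4*I*√3)*153 = I*√69 + (2295 + 612*I*√3) = 2295 + I*√69 + 612*I*√3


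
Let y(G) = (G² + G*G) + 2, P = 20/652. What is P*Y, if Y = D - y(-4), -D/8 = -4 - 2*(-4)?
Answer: -330/163 ≈ -2.0245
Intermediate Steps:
D = -32 (D = -8*(-4 - 2*(-4)) = -8*(-4 + 8) = -8*4 = -32)
P = 5/163 (P = 20*(1/652) = 5/163 ≈ 0.030675)
y(G) = 2 + 2*G² (y(G) = (G² + G²) + 2 = 2*G² + 2 = 2 + 2*G²)
Y = -66 (Y = -32 - (2 + 2*(-4)²) = -32 - (2 + 2*16) = -32 - (2 + 32) = -32 - 1*34 = -32 - 34 = -66)
P*Y = (5/163)*(-66) = -330/163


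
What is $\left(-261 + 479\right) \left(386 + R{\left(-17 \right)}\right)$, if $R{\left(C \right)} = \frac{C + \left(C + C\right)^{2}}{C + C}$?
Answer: $76845$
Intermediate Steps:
$R{\left(C \right)} = \frac{C + 4 C^{2}}{2 C}$ ($R{\left(C \right)} = \frac{C + \left(2 C\right)^{2}}{2 C} = \left(C + 4 C^{2}\right) \frac{1}{2 C} = \frac{C + 4 C^{2}}{2 C}$)
$\left(-261 + 479\right) \left(386 + R{\left(-17 \right)}\right) = \left(-261 + 479\right) \left(386 + \left(\frac{1}{2} + 2 \left(-17\right)\right)\right) = 218 \left(386 + \left(\frac{1}{2} - 34\right)\right) = 218 \left(386 - \frac{67}{2}\right) = 218 \cdot \frac{705}{2} = 76845$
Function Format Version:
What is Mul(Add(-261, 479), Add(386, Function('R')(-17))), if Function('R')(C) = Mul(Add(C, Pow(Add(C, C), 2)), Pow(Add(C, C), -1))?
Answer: 76845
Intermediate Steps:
Function('R')(C) = Mul(Rational(1, 2), Pow(C, -1), Add(C, Mul(4, Pow(C, 2)))) (Function('R')(C) = Mul(Add(C, Pow(Mul(2, C), 2)), Pow(Mul(2, C), -1)) = Mul(Add(C, Mul(4, Pow(C, 2))), Mul(Rational(1, 2), Pow(C, -1))) = Mul(Rational(1, 2), Pow(C, -1), Add(C, Mul(4, Pow(C, 2)))))
Mul(Add(-261, 479), Add(386, Function('R')(-17))) = Mul(Add(-261, 479), Add(386, Add(Rational(1, 2), Mul(2, -17)))) = Mul(218, Add(386, Add(Rational(1, 2), -34))) = Mul(218, Add(386, Rational(-67, 2))) = Mul(218, Rational(705, 2)) = 76845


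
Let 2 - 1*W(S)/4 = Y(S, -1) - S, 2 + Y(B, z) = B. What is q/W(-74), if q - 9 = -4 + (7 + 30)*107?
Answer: 991/4 ≈ 247.75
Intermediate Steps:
Y(B, z) = -2 + B
W(S) = 16 (W(S) = 8 - 4*((-2 + S) - S) = 8 - 4*(-2) = 8 + 8 = 16)
q = 3964 (q = 9 + (-4 + (7 + 30)*107) = 9 + (-4 + 37*107) = 9 + (-4 + 3959) = 9 + 3955 = 3964)
q/W(-74) = 3964/16 = 3964*(1/16) = 991/4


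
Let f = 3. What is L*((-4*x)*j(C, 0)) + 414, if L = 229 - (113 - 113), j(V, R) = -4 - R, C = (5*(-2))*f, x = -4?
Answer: -14242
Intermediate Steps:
C = -30 (C = (5*(-2))*3 = -10*3 = -30)
L = 229 (L = 229 - 1*0 = 229 + 0 = 229)
L*((-4*x)*j(C, 0)) + 414 = 229*((-4*(-4))*(-4 - 1*0)) + 414 = 229*(16*(-4 + 0)) + 414 = 229*(16*(-4)) + 414 = 229*(-64) + 414 = -14656 + 414 = -14242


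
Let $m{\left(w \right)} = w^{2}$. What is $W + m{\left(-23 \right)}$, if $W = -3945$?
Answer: $-3416$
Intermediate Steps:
$W + m{\left(-23 \right)} = -3945 + \left(-23\right)^{2} = -3945 + 529 = -3416$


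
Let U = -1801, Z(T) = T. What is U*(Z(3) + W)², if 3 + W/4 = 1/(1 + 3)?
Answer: -115264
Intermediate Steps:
W = -11 (W = -12 + 4/(1 + 3) = -12 + 4/4 = -12 + 4*(¼) = -12 + 1 = -11)
U*(Z(3) + W)² = -1801*(3 - 11)² = -1801*(-8)² = -1801*64 = -115264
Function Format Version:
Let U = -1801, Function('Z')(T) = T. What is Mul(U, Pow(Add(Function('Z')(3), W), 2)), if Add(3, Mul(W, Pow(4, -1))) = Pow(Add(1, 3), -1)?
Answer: -115264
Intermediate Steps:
W = -11 (W = Add(-12, Mul(4, Pow(Add(1, 3), -1))) = Add(-12, Mul(4, Pow(4, -1))) = Add(-12, Mul(4, Rational(1, 4))) = Add(-12, 1) = -11)
Mul(U, Pow(Add(Function('Z')(3), W), 2)) = Mul(-1801, Pow(Add(3, -11), 2)) = Mul(-1801, Pow(-8, 2)) = Mul(-1801, 64) = -115264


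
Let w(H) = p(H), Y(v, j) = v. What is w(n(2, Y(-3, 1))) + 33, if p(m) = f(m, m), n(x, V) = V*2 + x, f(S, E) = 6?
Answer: 39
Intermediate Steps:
n(x, V) = x + 2*V (n(x, V) = 2*V + x = x + 2*V)
p(m) = 6
w(H) = 6
w(n(2, Y(-3, 1))) + 33 = 6 + 33 = 39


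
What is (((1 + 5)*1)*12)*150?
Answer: 10800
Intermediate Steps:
(((1 + 5)*1)*12)*150 = ((6*1)*12)*150 = (6*12)*150 = 72*150 = 10800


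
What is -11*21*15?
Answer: -3465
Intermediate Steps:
-11*21*15 = -231*15 = -3465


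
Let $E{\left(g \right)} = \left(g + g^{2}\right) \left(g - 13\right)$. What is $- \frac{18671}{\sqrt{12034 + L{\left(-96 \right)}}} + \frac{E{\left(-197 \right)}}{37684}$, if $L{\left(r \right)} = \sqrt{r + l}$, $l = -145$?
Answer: $- \frac{2027130}{9421} - \frac{18671}{\sqrt{12034 + i \sqrt{241}}} \approx -385.37 + 0.10978 i$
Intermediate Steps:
$E{\left(g \right)} = \left(-13 + g\right) \left(g + g^{2}\right)$ ($E{\left(g \right)} = \left(g + g^{2}\right) \left(-13 + g\right) = \left(-13 + g\right) \left(g + g^{2}\right)$)
$L{\left(r \right)} = \sqrt{-145 + r}$ ($L{\left(r \right)} = \sqrt{r - 145} = \sqrt{-145 + r}$)
$- \frac{18671}{\sqrt{12034 + L{\left(-96 \right)}}} + \frac{E{\left(-197 \right)}}{37684} = - \frac{18671}{\sqrt{12034 + \sqrt{-145 - 96}}} + \frac{\left(-197\right) \left(-13 + \left(-197\right)^{2} - -2364\right)}{37684} = - \frac{18671}{\sqrt{12034 + \sqrt{-241}}} + - 197 \left(-13 + 38809 + 2364\right) \frac{1}{37684} = - \frac{18671}{\sqrt{12034 + i \sqrt{241}}} + \left(-197\right) 41160 \cdot \frac{1}{37684} = - \frac{18671}{\sqrt{12034 + i \sqrt{241}}} - \frac{2027130}{9421} = - \frac{2027130}{9421} - \frac{18671}{\sqrt{12034 + i \sqrt{241}}}$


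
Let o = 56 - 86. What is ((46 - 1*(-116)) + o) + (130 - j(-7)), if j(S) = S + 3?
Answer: 266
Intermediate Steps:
o = -30
j(S) = 3 + S
((46 - 1*(-116)) + o) + (130 - j(-7)) = ((46 - 1*(-116)) - 30) + (130 - (3 - 7)) = ((46 + 116) - 30) + (130 - 1*(-4)) = (162 - 30) + (130 + 4) = 132 + 134 = 266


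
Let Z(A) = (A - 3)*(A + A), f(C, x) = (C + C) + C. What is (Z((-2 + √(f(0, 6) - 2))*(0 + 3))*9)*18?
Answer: 11664 - 14580*I*√2 ≈ 11664.0 - 20619.0*I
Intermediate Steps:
f(C, x) = 3*C (f(C, x) = 2*C + C = 3*C)
Z(A) = 2*A*(-3 + A) (Z(A) = (-3 + A)*(2*A) = 2*A*(-3 + A))
(Z((-2 + √(f(0, 6) - 2))*(0 + 3))*9)*18 = ((2*((-2 + √(3*0 - 2))*(0 + 3))*(-3 + (-2 + √(3*0 - 2))*(0 + 3)))*9)*18 = ((2*((-2 + √(0 - 2))*3)*(-3 + (-2 + √(0 - 2))*3))*9)*18 = ((2*((-2 + √(-2))*3)*(-3 + (-2 + √(-2))*3))*9)*18 = ((2*((-2 + I*√2)*3)*(-3 + (-2 + I*√2)*3))*9)*18 = ((2*(-6 + 3*I*√2)*(-3 + (-6 + 3*I*√2)))*9)*18 = ((2*(-6 + 3*I*√2)*(-9 + 3*I*√2))*9)*18 = ((2*(-9 + 3*I*√2)*(-6 + 3*I*√2))*9)*18 = (18*(-9 + 3*I*√2)*(-6 + 3*I*√2))*18 = 324*(-9 + 3*I*√2)*(-6 + 3*I*√2)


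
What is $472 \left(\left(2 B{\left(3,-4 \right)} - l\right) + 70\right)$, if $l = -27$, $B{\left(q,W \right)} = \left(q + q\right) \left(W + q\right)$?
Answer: $40120$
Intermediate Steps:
$B{\left(q,W \right)} = 2 q \left(W + q\right)$
$472 \left(\left(2 B{\left(3,-4 \right)} - l\right) + 70\right) = 472 \left(\left(2 \cdot 2 \cdot 3 \left(-4 + 3\right) - -27\right) + 70\right) = 472 \left(\left(2 \cdot 2 \cdot 3 \left(-1\right) + 27\right) + 70\right) = 472 \left(\left(2 \left(-6\right) + 27\right) + 70\right) = 472 \left(\left(-12 + 27\right) + 70\right) = 472 \left(15 + 70\right) = 472 \cdot 85 = 40120$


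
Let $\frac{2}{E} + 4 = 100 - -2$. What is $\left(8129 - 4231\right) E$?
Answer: $\frac{3898}{49} \approx 79.551$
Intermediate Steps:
$E = \frac{1}{49}$ ($E = \frac{2}{-4 + \left(100 - -2\right)} = \frac{2}{-4 + \left(100 + 2\right)} = \frac{2}{-4 + 102} = \frac{2}{98} = 2 \cdot \frac{1}{98} = \frac{1}{49} \approx 0.020408$)
$\left(8129 - 4231\right) E = \left(8129 - 4231\right) \frac{1}{49} = 3898 \cdot \frac{1}{49} = \frac{3898}{49}$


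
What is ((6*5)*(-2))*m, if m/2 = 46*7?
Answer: -38640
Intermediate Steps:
m = 644 (m = 2*(46*7) = 2*322 = 644)
((6*5)*(-2))*m = ((6*5)*(-2))*644 = (30*(-2))*644 = -60*644 = -38640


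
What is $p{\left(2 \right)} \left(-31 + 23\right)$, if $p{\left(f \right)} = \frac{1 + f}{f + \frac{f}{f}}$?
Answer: $-8$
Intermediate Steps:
$p{\left(f \right)} = 1$ ($p{\left(f \right)} = \frac{1 + f}{f + 1} = \frac{1 + f}{1 + f} = 1$)
$p{\left(2 \right)} \left(-31 + 23\right) = 1 \left(-31 + 23\right) = 1 \left(-8\right) = -8$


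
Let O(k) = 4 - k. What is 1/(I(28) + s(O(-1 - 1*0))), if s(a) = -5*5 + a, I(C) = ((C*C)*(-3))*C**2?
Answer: -1/1843988 ≈ -5.4230e-7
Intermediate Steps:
I(C) = -3*C**4 (I(C) = (C**2*(-3))*C**2 = (-3*C**2)*C**2 = -3*C**4)
s(a) = -25 + a
1/(I(28) + s(O(-1 - 1*0))) = 1/(-3*28**4 + (-25 + (4 - (-1 - 1*0)))) = 1/(-3*614656 + (-25 + (4 - (-1 + 0)))) = 1/(-1843968 + (-25 + (4 - 1*(-1)))) = 1/(-1843968 + (-25 + (4 + 1))) = 1/(-1843968 + (-25 + 5)) = 1/(-1843968 - 20) = 1/(-1843988) = -1/1843988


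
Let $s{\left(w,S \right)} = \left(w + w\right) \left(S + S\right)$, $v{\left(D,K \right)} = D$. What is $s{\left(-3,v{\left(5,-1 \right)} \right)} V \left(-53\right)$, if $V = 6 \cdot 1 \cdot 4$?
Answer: $76320$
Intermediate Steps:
$V = 24$ ($V = 6 \cdot 4 = 24$)
$s{\left(w,S \right)} = 4 S w$ ($s{\left(w,S \right)} = 2 w 2 S = 4 S w$)
$s{\left(-3,v{\left(5,-1 \right)} \right)} V \left(-53\right) = 4 \cdot 5 \left(-3\right) 24 \left(-53\right) = \left(-60\right) 24 \left(-53\right) = \left(-1440\right) \left(-53\right) = 76320$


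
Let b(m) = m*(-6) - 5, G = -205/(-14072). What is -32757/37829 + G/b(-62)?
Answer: -169163282023/195364995496 ≈ -0.86588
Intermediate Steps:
G = 205/14072 (G = -205*(-1/14072) = 205/14072 ≈ 0.014568)
b(m) = -5 - 6*m (b(m) = -6*m - 5 = -5 - 6*m)
-32757/37829 + G/b(-62) = -32757/37829 + 205/(14072*(-5 - 6*(-62))) = -32757*1/37829 + 205/(14072*(-5 + 372)) = -32757/37829 + (205/14072)/367 = -32757/37829 + (205/14072)*(1/367) = -32757/37829 + 205/5164424 = -169163282023/195364995496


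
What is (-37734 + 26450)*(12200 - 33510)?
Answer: 240462040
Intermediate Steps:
(-37734 + 26450)*(12200 - 33510) = -11284*(-21310) = 240462040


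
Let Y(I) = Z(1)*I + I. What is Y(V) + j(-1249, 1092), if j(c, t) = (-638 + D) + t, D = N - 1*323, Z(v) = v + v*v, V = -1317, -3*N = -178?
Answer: -11282/3 ≈ -3760.7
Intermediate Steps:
N = 178/3 (N = -⅓*(-178) = 178/3 ≈ 59.333)
Z(v) = v + v²
D = -791/3 (D = 178/3 - 1*323 = 178/3 - 323 = -791/3 ≈ -263.67)
j(c, t) = -2705/3 + t (j(c, t) = (-638 - 791/3) + t = -2705/3 + t)
Y(I) = 3*I (Y(I) = (1*(1 + 1))*I + I = (1*2)*I + I = 2*I + I = 3*I)
Y(V) + j(-1249, 1092) = 3*(-1317) + (-2705/3 + 1092) = -3951 + 571/3 = -11282/3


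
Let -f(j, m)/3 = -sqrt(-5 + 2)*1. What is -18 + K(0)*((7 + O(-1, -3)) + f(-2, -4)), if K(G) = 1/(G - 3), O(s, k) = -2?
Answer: -59/3 - I*sqrt(3) ≈ -19.667 - 1.732*I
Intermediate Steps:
K(G) = 1/(-3 + G)
f(j, m) = 3*I*sqrt(3) (f(j, m) = -3*(-sqrt(-5 + 2)) = -3*(-sqrt(-3)) = -3*(-I*sqrt(3)) = -(-3)*I*sqrt(3) = 3*I*sqrt(3))
-18 + K(0)*((7 + O(-1, -3)) + f(-2, -4)) = -18 + ((7 - 2) + 3*I*sqrt(3))/(-3 + 0) = -18 + (5 + 3*I*sqrt(3))/(-3) = -18 - (5 + 3*I*sqrt(3))/3 = -18 + (-5/3 - I*sqrt(3)) = -59/3 - I*sqrt(3)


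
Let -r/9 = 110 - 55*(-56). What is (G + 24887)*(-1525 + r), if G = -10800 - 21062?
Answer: 210889125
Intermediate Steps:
G = -31862
r = -28710 (r = -9*(110 - 55*(-56)) = -9*(110 + 3080) = -9*3190 = -28710)
(G + 24887)*(-1525 + r) = (-31862 + 24887)*(-1525 - 28710) = -6975*(-30235) = 210889125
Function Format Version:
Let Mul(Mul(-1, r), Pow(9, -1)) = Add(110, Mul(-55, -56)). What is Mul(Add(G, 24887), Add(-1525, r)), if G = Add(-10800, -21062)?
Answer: 210889125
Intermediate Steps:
G = -31862
r = -28710 (r = Mul(-9, Add(110, Mul(-55, -56))) = Mul(-9, Add(110, 3080)) = Mul(-9, 3190) = -28710)
Mul(Add(G, 24887), Add(-1525, r)) = Mul(Add(-31862, 24887), Add(-1525, -28710)) = Mul(-6975, -30235) = 210889125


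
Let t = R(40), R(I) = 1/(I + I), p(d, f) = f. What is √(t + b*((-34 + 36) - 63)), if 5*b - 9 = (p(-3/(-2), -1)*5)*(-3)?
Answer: I*√117115/20 ≈ 17.111*I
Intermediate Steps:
b = 24/5 (b = 9/5 + (-1*5*(-3))/5 = 9/5 + (-5*(-3))/5 = 9/5 + (⅕)*15 = 9/5 + 3 = 24/5 ≈ 4.8000)
R(I) = 1/(2*I)
t = 1/80 (t = (½)/40 = (½)*(1/40) = 1/80 ≈ 0.012500)
√(t + b*((-34 + 36) - 63)) = √(1/80 + 24*((-34 + 36) - 63)/5) = √(1/80 + 24*(2 - 63)/5) = √(1/80 + (24/5)*(-61)) = √(1/80 - 1464/5) = √(-23423/80) = I*√117115/20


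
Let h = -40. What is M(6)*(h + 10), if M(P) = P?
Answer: -180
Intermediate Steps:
M(6)*(h + 10) = 6*(-40 + 10) = 6*(-30) = -180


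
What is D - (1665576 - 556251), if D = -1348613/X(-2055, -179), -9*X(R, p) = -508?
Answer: -4532871/4 ≈ -1.1332e+6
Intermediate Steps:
X(R, p) = 508/9 (X(R, p) = -⅑*(-508) = 508/9)
D = -95571/4 (D = -1348613/508/9 = -1348613*9/508 = -95571/4 ≈ -23893.)
D - (1665576 - 556251) = -95571/4 - (1665576 - 556251) = -95571/4 - 1*1109325 = -95571/4 - 1109325 = -4532871/4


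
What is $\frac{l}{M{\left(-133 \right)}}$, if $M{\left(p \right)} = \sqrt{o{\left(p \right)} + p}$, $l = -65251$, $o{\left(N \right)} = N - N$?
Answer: $\frac{65251 i \sqrt{133}}{133} \approx 5658.0 i$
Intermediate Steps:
$o{\left(N \right)} = 0$
$M{\left(p \right)} = \sqrt{p}$ ($M{\left(p \right)} = \sqrt{0 + p} = \sqrt{p}$)
$\frac{l}{M{\left(-133 \right)}} = - \frac{65251}{\sqrt{-133}} = - \frac{65251}{i \sqrt{133}} = - 65251 \left(- \frac{i \sqrt{133}}{133}\right) = \frac{65251 i \sqrt{133}}{133}$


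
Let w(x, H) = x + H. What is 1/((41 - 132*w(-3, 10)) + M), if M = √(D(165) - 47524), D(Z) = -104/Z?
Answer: -145695/136490249 - 2*I*√323464515/136490249 ≈ -0.0010674 - 0.00026354*I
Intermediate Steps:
M = 2*I*√323464515/165 (M = √(-104/165 - 47524) = √(-7841564/165) = 2*I*√323464515/165 ≈ 218.0*I)
w(x, H) = H + x
1/((41 - 132*w(-3, 10)) + M) = 1/((41 - 132*(10 - 3)) + 2*I*√323464515/165) = 1/((41 - 132*7) + 2*I*√323464515/165) = 1/((41 - 924) + 2*I*√323464515/165) = 1/(-883 + 2*I*√323464515/165)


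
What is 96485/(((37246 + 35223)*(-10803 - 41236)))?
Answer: -96485/3771214291 ≈ -2.5585e-5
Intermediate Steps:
96485/(((37246 + 35223)*(-10803 - 41236))) = 96485/((72469*(-52039))) = 96485/(-3771214291) = 96485*(-1/3771214291) = -96485/3771214291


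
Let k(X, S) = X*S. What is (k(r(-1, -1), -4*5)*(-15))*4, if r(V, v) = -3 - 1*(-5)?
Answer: 2400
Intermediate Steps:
r(V, v) = 2 (r(V, v) = -3 + 5 = 2)
k(X, S) = S*X
(k(r(-1, -1), -4*5)*(-15))*4 = ((-4*5*2)*(-15))*4 = (-20*2*(-15))*4 = -40*(-15)*4 = 600*4 = 2400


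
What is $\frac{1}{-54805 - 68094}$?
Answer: $- \frac{1}{122899} \approx -8.1368 \cdot 10^{-6}$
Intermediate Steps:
$\frac{1}{-54805 - 68094} = \frac{1}{-122899} = - \frac{1}{122899}$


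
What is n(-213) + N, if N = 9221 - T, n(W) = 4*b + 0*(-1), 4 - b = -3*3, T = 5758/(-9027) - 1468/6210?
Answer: 28881765707/3114315 ≈ 9273.9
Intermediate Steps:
T = -2722712/3114315 (T = 5758*(-1/9027) - 1468*1/6210 = -5758/9027 - 734/3105 = -2722712/3114315 ≈ -0.87426)
b = 13 (b = 4 - (-3)*3 = 4 - 1*(-9) = 4 + 9 = 13)
n(W) = 52 (n(W) = 4*13 + 0*(-1) = 52 + 0 = 52)
N = 28719821327/3114315 (N = 9221 - 1*(-2722712/3114315) = 9221 + 2722712/3114315 = 28719821327/3114315 ≈ 9221.9)
n(-213) + N = 52 + 28719821327/3114315 = 28881765707/3114315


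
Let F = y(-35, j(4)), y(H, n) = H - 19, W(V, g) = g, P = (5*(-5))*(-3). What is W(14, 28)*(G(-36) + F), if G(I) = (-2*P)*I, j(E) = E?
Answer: 149688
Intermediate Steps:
P = 75 (P = -25*(-3) = 75)
y(H, n) = -19 + H
F = -54 (F = -19 - 35 = -54)
G(I) = -150*I (G(I) = (-2*75)*I = -150*I)
W(14, 28)*(G(-36) + F) = 28*(-150*(-36) - 54) = 28*(5400 - 54) = 28*5346 = 149688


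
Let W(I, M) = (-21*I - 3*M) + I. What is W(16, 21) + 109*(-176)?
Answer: -19567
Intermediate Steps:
W(I, M) = -20*I - 3*M
W(16, 21) + 109*(-176) = (-20*16 - 3*21) + 109*(-176) = (-320 - 63) - 19184 = -383 - 19184 = -19567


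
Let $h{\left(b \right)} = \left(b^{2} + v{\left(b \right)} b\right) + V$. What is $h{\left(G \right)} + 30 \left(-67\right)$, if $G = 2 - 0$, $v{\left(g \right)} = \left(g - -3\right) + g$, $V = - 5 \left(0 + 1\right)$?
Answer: $-1997$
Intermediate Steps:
$V = -5$ ($V = \left(-5\right) 1 = -5$)
$v{\left(g \right)} = 3 + 2 g$ ($v{\left(g \right)} = \left(g + 3\right) + g = \left(3 + g\right) + g = 3 + 2 g$)
$G = 2$ ($G = 2 + 0 = 2$)
$h{\left(b \right)} = -5 + b^{2} + b \left(3 + 2 b\right)$ ($h{\left(b \right)} = \left(b^{2} + \left(3 + 2 b\right) b\right) - 5 = \left(b^{2} + b \left(3 + 2 b\right)\right) - 5 = -5 + b^{2} + b \left(3 + 2 b\right)$)
$h{\left(G \right)} + 30 \left(-67\right) = \left(-5 + 3 \cdot 2 + 3 \cdot 2^{2}\right) + 30 \left(-67\right) = \left(-5 + 6 + 3 \cdot 4\right) - 2010 = \left(-5 + 6 + 12\right) - 2010 = 13 - 2010 = -1997$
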